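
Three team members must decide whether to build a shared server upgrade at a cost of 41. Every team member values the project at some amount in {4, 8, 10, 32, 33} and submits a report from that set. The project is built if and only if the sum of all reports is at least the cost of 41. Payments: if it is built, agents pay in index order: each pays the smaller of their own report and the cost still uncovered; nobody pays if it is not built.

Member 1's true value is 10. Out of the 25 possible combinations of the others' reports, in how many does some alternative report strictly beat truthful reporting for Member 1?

Others report (4, 32): truth gives 0; report 8 gives 2 > 0. Violating.
Others report (4, 33): truth gives 0; report 4 gives 6 > 0. Violating.
Others report (8, 32): truth gives 0; report 4 gives 6 > 0. Violating.
Others report (8, 33): truth gives 0; report 4 gives 6 > 0. Violating.
Others report (4, 4): truth gives 0; no alternative beats it.
Others report (4, 8): truth gives 0; no alternative beats it.
(Checking all 25 profiles: 16 have a profitable deviation, 9 do not.)

16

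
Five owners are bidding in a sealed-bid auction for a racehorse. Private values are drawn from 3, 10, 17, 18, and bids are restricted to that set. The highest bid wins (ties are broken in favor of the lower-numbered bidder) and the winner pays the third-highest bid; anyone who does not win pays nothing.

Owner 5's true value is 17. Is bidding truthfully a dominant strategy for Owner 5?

No

Consider the case where Owner 1 bids 3, Owner 2 bids 3, Owner 3 bids 3 and Owner 4 bids 17.
Truthful bid 17: loses, pays 0, utility 0.
Bid 18 instead: wins, pays 3, utility 17 - 3 = 14.
Since 14 > 0, bidding 18 is strictly better here, so truthful bidding is not dominant.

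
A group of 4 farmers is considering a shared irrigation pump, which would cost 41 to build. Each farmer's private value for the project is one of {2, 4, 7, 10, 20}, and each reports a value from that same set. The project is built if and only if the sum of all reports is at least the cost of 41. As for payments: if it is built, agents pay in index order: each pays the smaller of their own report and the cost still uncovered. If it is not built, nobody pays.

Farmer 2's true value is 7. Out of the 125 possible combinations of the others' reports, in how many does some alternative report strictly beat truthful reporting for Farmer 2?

22

Others report (2, 20, 20): truth gives 0; report 2 gives 5 > 0. Violating.
Others report (4, 20, 20): truth gives 0; report 2 gives 5 > 0. Violating.
Others report (7, 10, 20): truth gives 0; report 4 gives 3 > 0. Violating.
Others report (7, 20, 10): truth gives 0; report 4 gives 3 > 0. Violating.
Others report (2, 2, 2): truth gives 0; no alternative beats it.
Others report (2, 2, 4): truth gives 0; no alternative beats it.
(Checking all 125 profiles: 22 have a profitable deviation, 103 do not.)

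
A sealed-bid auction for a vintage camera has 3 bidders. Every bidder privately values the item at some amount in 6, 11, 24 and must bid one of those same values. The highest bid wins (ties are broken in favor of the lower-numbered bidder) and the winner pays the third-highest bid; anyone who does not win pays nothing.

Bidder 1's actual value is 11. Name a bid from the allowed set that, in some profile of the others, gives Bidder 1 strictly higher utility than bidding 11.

Suppose Bidder 2 bids 6 and Bidder 3 bids 24.
Bid 11: loses, pays 0, utility 0.
Bid 24: wins, pays 6, utility 11 - 6 = 5.
So bidding 24 beats truth here (5 > 0).

24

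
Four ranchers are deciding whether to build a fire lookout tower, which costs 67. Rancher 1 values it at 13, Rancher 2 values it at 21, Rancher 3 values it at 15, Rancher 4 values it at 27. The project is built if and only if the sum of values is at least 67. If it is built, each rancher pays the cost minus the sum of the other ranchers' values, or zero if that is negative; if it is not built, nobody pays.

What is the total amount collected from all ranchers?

Total value 76 ≥ cost 67, so it is built.
Rancher 1: others sum to 63; max(0, 67 - 63) = 4.
Rancher 2: others sum to 55; max(0, 67 - 55) = 12.
Rancher 3: others sum to 61; max(0, 67 - 61) = 6.
Rancher 4: others sum to 49; max(0, 67 - 49) = 18.
Total collected = 4 + 12 + 6 + 18 = 40.

40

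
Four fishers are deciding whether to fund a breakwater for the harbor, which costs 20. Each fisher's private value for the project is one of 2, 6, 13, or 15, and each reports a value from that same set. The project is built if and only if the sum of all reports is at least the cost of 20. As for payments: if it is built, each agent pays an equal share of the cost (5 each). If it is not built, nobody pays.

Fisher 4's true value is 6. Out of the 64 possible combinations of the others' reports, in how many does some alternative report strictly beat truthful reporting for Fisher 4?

Others report (2, 2, 2): truth gives 0; report 15 gives 1 > 0. Violating.
Others report (2, 2, 6): truth gives 0; report 13 gives 1 > 0. Violating.
Others report (2, 6, 2): truth gives 0; report 13 gives 1 > 0. Violating.
Others report (6, 2, 2): truth gives 0; report 13 gives 1 > 0. Violating.
Others report (2, 2, 13): truth gives 1; no alternative beats it.
Others report (2, 2, 15): truth gives 1; no alternative beats it.
(Checking all 64 profiles: 4 have a profitable deviation, 60 do not.)

4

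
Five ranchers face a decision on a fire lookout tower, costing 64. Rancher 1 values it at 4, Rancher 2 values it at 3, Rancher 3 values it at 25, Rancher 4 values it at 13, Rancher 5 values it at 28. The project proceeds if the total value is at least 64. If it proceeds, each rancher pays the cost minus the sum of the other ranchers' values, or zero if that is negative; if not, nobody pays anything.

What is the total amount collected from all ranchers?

39

Total value 73 ≥ cost 64, so it is built.
Rancher 1: others sum to 69; max(0, 64 - 69) = 0.
Rancher 2: others sum to 70; max(0, 64 - 70) = 0.
Rancher 3: others sum to 48; max(0, 64 - 48) = 16.
Rancher 4: others sum to 60; max(0, 64 - 60) = 4.
Rancher 5: others sum to 45; max(0, 64 - 45) = 19.
Total collected = 0 + 0 + 16 + 4 + 19 = 39.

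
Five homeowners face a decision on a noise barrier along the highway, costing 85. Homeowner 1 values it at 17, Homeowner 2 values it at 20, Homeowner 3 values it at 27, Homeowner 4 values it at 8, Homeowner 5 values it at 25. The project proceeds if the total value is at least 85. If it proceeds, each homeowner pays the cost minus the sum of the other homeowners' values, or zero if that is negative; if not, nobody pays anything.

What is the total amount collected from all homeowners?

Total value 97 ≥ cost 85, so it is built.
Homeowner 1: others sum to 80; max(0, 85 - 80) = 5.
Homeowner 2: others sum to 77; max(0, 85 - 77) = 8.
Homeowner 3: others sum to 70; max(0, 85 - 70) = 15.
Homeowner 4: others sum to 89; max(0, 85 - 89) = 0.
Homeowner 5: others sum to 72; max(0, 85 - 72) = 13.
Total collected = 5 + 8 + 15 + 0 + 13 = 41.

41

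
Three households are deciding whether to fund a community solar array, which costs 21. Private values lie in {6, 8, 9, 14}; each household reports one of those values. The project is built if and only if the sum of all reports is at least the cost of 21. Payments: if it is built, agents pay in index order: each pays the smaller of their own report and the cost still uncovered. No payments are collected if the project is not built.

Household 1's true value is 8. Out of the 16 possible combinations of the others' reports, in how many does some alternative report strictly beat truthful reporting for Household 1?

13

Others report (6, 9): truth gives 0; report 6 gives 2 > 0. Violating.
Others report (6, 14): truth gives 0; report 6 gives 2 > 0. Violating.
Others report (8, 8): truth gives 0; report 6 gives 2 > 0. Violating.
Others report (8, 9): truth gives 0; report 6 gives 2 > 0. Violating.
Others report (6, 6): truth gives 0; no alternative beats it.
Others report (6, 8): truth gives 0; no alternative beats it.
(Checking all 16 profiles: 13 have a profitable deviation, 3 do not.)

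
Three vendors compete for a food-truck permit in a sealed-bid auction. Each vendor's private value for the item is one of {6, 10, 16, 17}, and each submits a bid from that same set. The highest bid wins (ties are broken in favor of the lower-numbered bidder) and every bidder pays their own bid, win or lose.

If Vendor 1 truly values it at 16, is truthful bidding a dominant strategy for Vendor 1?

No

Consider the case where Vendor 2 bids 6 and Vendor 3 bids 6.
Truthful bid 16: wins, pays 16, utility 16 - 16 = 0.
Bid 6 instead: wins, pays 6, utility 16 - 6 = 10.
Since 10 > 0, bidding 6 is strictly better here, so truthful bidding is not dominant.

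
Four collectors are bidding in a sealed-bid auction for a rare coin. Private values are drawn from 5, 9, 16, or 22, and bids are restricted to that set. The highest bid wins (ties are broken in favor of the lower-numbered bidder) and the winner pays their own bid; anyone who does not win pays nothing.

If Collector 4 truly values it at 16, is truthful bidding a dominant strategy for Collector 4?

No

Consider the case where Collector 1 bids 5, Collector 2 bids 5 and Collector 3 bids 5.
Truthful bid 16: wins, pays 16, utility 16 - 16 = 0.
Bid 9 instead: wins, pays 9, utility 16 - 9 = 7.
Since 7 > 0, bidding 9 is strictly better here, so truthful bidding is not dominant.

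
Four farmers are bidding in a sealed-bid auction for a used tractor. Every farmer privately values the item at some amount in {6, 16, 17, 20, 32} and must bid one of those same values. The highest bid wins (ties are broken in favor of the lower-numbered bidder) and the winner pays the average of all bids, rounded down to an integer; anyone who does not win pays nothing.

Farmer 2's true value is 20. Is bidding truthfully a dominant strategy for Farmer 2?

Consider the case where Farmer 1 bids 6, Farmer 3 bids 6 and Farmer 4 bids 6.
Truthful bid 20: wins, pays 9, utility 20 - 9 = 11.
Bid 16 instead: wins, pays 8, utility 20 - 8 = 12.
Since 12 > 11, bidding 16 is strictly better here, so truthful bidding is not dominant.

No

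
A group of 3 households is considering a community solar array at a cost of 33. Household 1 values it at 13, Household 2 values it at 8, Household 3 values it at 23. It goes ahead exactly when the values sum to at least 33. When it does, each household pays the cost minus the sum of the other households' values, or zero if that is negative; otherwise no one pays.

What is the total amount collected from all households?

Total value 44 ≥ cost 33, so it is built.
Household 1: others sum to 31; max(0, 33 - 31) = 2.
Household 2: others sum to 36; max(0, 33 - 36) = 0.
Household 3: others sum to 21; max(0, 33 - 21) = 12.
Total collected = 2 + 0 + 12 = 14.

14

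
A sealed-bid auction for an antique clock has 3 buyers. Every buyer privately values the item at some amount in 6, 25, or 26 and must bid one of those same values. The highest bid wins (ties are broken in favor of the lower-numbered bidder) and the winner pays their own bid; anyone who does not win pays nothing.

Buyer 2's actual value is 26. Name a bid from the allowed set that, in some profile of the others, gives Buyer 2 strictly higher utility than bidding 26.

25

Suppose Buyer 1 bids 6 and Buyer 3 bids 6.
Bid 26: wins, pays 26, utility 26 - 26 = 0.
Bid 25: wins, pays 25, utility 26 - 25 = 1.
So bidding 25 beats truth here (1 > 0).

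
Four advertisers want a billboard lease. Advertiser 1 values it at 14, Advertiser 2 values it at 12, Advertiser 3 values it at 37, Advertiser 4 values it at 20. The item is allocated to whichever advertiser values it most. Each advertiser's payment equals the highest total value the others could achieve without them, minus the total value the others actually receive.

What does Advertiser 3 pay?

Advertiser 3 has the highest value and receives the item.
Without Advertiser 3, the item would go to the next-highest value, 20, so the others could achieve 20.
With Advertiser 3 present and winning, the others receive nothing, so their total is 0.
Payment = 20 - 0 = 20.

20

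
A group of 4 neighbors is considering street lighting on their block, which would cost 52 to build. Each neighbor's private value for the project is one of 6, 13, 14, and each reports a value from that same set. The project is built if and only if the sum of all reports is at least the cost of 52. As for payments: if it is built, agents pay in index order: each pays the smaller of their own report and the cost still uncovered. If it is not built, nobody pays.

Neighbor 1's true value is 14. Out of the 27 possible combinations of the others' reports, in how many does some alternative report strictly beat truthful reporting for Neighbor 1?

8

Others report (13, 13, 13): truth gives 0; report 13 gives 1 > 0. Violating.
Others report (13, 13, 14): truth gives 0; report 13 gives 1 > 0. Violating.
Others report (13, 14, 13): truth gives 0; report 13 gives 1 > 0. Violating.
Others report (13, 14, 14): truth gives 0; report 13 gives 1 > 0. Violating.
Others report (6, 6, 6): truth gives 0; no alternative beats it.
Others report (6, 6, 13): truth gives 0; no alternative beats it.
(Checking all 27 profiles: 8 have a profitable deviation, 19 do not.)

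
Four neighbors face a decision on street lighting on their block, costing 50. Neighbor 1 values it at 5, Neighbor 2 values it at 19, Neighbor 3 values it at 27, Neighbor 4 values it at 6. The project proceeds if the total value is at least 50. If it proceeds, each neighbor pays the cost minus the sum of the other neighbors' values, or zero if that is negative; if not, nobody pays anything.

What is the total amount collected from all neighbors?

Total value 57 ≥ cost 50, so it is built.
Neighbor 1: others sum to 52; max(0, 50 - 52) = 0.
Neighbor 2: others sum to 38; max(0, 50 - 38) = 12.
Neighbor 3: others sum to 30; max(0, 50 - 30) = 20.
Neighbor 4: others sum to 51; max(0, 50 - 51) = 0.
Total collected = 0 + 12 + 20 + 0 = 32.

32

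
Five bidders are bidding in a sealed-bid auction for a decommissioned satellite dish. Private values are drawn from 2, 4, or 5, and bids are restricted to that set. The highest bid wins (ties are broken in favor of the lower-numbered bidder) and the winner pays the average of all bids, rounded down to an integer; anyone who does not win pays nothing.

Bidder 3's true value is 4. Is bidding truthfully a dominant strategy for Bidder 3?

Consider the case where Bidder 1 bids 2, Bidder 2 bids 2, Bidder 4 bids 2 and Bidder 5 bids 5.
Truthful bid 4: loses, pays 0, utility 0.
Bid 5 instead: wins, pays 3, utility 4 - 3 = 1.
Since 1 > 0, bidding 5 is strictly better here, so truthful bidding is not dominant.

No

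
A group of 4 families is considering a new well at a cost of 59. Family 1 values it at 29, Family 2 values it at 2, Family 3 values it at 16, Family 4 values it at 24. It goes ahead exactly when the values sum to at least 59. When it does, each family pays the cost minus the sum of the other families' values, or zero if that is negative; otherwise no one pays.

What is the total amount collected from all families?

33

Total value 71 ≥ cost 59, so it is built.
Family 1: others sum to 42; max(0, 59 - 42) = 17.
Family 2: others sum to 69; max(0, 59 - 69) = 0.
Family 3: others sum to 55; max(0, 59 - 55) = 4.
Family 4: others sum to 47; max(0, 59 - 47) = 12.
Total collected = 17 + 0 + 4 + 12 = 33.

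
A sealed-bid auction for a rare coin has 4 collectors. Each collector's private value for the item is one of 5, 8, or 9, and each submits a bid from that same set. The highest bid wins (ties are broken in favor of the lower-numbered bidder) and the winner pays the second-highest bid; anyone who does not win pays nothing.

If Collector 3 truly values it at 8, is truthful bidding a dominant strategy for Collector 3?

Check each profile of the others' bids and compare truth against every alternative bid.
Others bid (5, 5, 5): truth gives 3, best alternative gives 3.
Others bid (5, 5, 8): truth gives 0, best alternative gives 0.
Others bid (5, 5, 9): truth gives 0, best alternative gives 0.
Others bid (5, 8, 5): truth gives 0, best alternative gives 0.
Others bid (5, 8, 8): truth gives 0, best alternative gives 0.
Others bid (5, 8, 9): truth gives 0, best alternative gives 0.
(Remaining 21 profiles checked similarly; truth is weakly best in each.)
In every case the truthful bid is at least as good as any alternative, so it is a dominant strategy.

Yes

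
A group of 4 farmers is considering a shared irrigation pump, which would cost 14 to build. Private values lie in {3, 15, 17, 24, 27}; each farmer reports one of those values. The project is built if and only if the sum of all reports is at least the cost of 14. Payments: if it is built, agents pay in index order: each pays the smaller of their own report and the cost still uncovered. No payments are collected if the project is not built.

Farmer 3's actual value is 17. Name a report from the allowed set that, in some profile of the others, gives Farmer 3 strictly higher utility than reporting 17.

Suppose Farmer 1 reports 3, Farmer 2 reports 3 and Farmer 4 reports 15.
Report 17: project built, pays 8, utility 17 - 8 = 9.
Report 3: project built, pays 3, utility 17 - 3 = 14.
So reporting 3 beats truth here (14 > 9).

3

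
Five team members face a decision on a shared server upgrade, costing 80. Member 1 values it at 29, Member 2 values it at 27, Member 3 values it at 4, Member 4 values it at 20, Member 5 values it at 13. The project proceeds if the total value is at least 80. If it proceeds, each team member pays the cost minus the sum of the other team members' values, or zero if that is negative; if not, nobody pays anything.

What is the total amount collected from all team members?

Total value 93 ≥ cost 80, so it is built.
Member 1: others sum to 64; max(0, 80 - 64) = 16.
Member 2: others sum to 66; max(0, 80 - 66) = 14.
Member 3: others sum to 89; max(0, 80 - 89) = 0.
Member 4: others sum to 73; max(0, 80 - 73) = 7.
Member 5: others sum to 80; max(0, 80 - 80) = 0.
Total collected = 16 + 14 + 0 + 7 + 0 = 37.

37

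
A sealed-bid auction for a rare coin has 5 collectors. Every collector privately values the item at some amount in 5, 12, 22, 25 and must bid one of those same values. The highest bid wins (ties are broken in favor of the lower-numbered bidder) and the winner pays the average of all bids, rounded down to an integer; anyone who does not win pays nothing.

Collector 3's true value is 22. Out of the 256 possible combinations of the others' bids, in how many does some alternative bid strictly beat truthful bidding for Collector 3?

108

Others bid (5, 5, 5, 5): truth gives 14; bid 12 gives 16 > 14. Violating.
Others bid (5, 5, 5, 12): truth gives 13; bid 12 gives 15 > 13. Violating.
Others bid (5, 5, 5, 25): truth gives 0; bid 25 gives 9 > 0. Violating.
Others bid (5, 5, 12, 5): truth gives 13; bid 12 gives 15 > 13. Violating.
Others bid (5, 5, 5, 22): truth gives 11; no alternative beats it.
Others bid (5, 5, 12, 22): truth gives 9; no alternative beats it.
(Checking all 256 profiles: 108 have a profitable deviation, 148 do not.)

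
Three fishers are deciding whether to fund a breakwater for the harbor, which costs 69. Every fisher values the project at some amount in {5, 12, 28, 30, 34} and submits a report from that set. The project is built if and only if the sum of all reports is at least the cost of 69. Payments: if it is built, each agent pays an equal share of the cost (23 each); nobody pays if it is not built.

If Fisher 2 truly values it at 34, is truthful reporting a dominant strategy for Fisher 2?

Check each profile of the others' reports and compare truth against every alternative report.
Others report (5, 30): truth gives 11, best alternative gives 0.
Others report (30, 5): truth gives 11, best alternative gives 0.
Others report (5, 34): truth gives 11, best alternative gives 11.
Others report (12, 28): truth gives 11, best alternative gives 11.
Others report (12, 30): truth gives 11, best alternative gives 11.
Others report (12, 34): truth gives 11, best alternative gives 11.
(Remaining 19 profiles checked similarly; truth is weakly best in each.)
In every case the truthful report is at least as good as any alternative, so it is a dominant strategy.

Yes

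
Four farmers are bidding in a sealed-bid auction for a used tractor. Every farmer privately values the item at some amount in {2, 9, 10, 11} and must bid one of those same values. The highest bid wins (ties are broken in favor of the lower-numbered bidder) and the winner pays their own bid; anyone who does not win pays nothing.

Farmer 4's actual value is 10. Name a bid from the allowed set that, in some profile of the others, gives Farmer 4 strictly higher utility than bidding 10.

Suppose Farmer 1 bids 2, Farmer 2 bids 2 and Farmer 3 bids 2.
Bid 10: wins, pays 10, utility 10 - 10 = 0.
Bid 9: wins, pays 9, utility 10 - 9 = 1.
So bidding 9 beats truth here (1 > 0).

9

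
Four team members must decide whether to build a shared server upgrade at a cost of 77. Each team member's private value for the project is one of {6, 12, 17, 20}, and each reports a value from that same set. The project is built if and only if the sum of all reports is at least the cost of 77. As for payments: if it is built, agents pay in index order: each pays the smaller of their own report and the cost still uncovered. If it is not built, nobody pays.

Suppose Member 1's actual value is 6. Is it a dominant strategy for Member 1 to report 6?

Yes

Check each profile of the others' reports and compare truth against every alternative report.
Others report (6, 6, 6): truth gives 0, best alternative gives 0.
Others report (6, 6, 12): truth gives 0, best alternative gives 0.
Others report (6, 6, 17): truth gives 0, best alternative gives 0.
Others report (6, 6, 20): truth gives 0, best alternative gives 0.
Others report (6, 12, 6): truth gives 0, best alternative gives 0.
Others report (6, 12, 12): truth gives 0, best alternative gives 0.
(Remaining 58 profiles checked similarly; truth is weakly best in each.)
In every case the truthful report is at least as good as any alternative, so it is a dominant strategy.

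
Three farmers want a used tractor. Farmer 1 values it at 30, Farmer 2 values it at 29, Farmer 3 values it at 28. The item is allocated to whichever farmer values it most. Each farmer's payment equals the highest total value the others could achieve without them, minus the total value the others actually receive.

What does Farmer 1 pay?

29

Farmer 1 has the highest value and receives the item.
Without Farmer 1, the item would go to the next-highest value, 29, so the others could achieve 29.
With Farmer 1 present and winning, the others receive nothing, so their total is 0.
Payment = 29 - 0 = 29.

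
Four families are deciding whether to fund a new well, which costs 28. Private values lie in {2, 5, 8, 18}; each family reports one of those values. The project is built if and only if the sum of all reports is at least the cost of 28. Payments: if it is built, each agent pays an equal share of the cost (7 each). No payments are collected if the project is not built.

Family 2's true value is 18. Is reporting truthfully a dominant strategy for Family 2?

Check each profile of the others' reports and compare truth against every alternative report.
Others report (2, 2, 8): truth gives 11, best alternative gives 0.
Others report (2, 5, 5): truth gives 11, best alternative gives 0.
Others report (2, 5, 8): truth gives 11, best alternative gives 0.
Others report (2, 8, 2): truth gives 11, best alternative gives 0.
Others report (2, 8, 5): truth gives 11, best alternative gives 0.
Others report (2, 8, 8): truth gives 11, best alternative gives 0.
(Remaining 58 profiles checked similarly; truth is weakly best in each.)
In every case the truthful report is at least as good as any alternative, so it is a dominant strategy.

Yes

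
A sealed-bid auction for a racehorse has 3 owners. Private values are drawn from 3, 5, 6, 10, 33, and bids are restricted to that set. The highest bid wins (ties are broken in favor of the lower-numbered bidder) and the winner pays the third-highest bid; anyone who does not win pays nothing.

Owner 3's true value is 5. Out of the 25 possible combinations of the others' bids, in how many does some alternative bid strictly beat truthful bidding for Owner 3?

6

Others bid (3, 5): truth gives 0; bid 6 gives 2 > 0. Violating.
Others bid (3, 6): truth gives 0; bid 10 gives 2 > 0. Violating.
Others bid (3, 10): truth gives 0; bid 33 gives 2 > 0. Violating.
Others bid (5, 3): truth gives 0; bid 6 gives 2 > 0. Violating.
Others bid (3, 3): truth gives 2; no alternative beats it.
Others bid (3, 33): truth gives 0; no alternative beats it.
(Checking all 25 profiles: 6 have a profitable deviation, 19 do not.)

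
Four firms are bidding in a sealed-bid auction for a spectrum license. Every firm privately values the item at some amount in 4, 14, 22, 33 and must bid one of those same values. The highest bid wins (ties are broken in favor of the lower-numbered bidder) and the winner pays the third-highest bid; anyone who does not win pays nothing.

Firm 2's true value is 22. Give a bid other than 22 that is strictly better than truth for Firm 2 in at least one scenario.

Suppose Firm 1 bids 4, Firm 3 bids 4 and Firm 4 bids 33.
Bid 22: loses, pays 0, utility 0.
Bid 33: wins, pays 4, utility 22 - 4 = 18.
So bidding 33 beats truth here (18 > 0).

33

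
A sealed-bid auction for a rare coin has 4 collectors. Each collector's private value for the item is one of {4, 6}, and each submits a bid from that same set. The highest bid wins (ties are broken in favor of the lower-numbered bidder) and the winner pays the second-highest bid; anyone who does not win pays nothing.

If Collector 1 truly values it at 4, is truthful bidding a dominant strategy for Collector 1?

Yes

Check each profile of the others' bids and compare truth against every alternative bid.
Others bid (4, 4, 6): truth gives 0, best alternative gives -2.
Others bid (4, 6, 4): truth gives 0, best alternative gives -2.
Others bid (4, 6, 6): truth gives 0, best alternative gives -2.
Others bid (6, 4, 4): truth gives 0, best alternative gives -2.
Others bid (6, 4, 6): truth gives 0, best alternative gives -2.
Others bid (6, 6, 4): truth gives 0, best alternative gives -2.
(Remaining 2 profiles checked similarly; truth is weakly best in each.)
In every case the truthful bid is at least as good as any alternative, so it is a dominant strategy.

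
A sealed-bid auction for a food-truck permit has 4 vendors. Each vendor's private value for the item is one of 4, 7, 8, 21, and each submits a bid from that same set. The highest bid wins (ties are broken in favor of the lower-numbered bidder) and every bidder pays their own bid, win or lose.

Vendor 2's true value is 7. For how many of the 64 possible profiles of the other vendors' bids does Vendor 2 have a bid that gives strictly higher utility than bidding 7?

Others bid (4, 4, 8): truth gives -7; bid 8 gives -1 > -7. Violating.
Others bid (4, 4, 21): truth gives -7; bid 4 gives -4 > -7. Violating.
Others bid (4, 7, 8): truth gives -7; bid 8 gives -1 > -7. Violating.
Others bid (4, 7, 21): truth gives -7; bid 4 gives -4 > -7. Violating.
Others bid (4, 4, 4): truth gives 0; no alternative beats it.
Others bid (4, 4, 7): truth gives 0; no alternative beats it.
(Checking all 64 profiles: 60 have a profitable deviation, 4 do not.)

60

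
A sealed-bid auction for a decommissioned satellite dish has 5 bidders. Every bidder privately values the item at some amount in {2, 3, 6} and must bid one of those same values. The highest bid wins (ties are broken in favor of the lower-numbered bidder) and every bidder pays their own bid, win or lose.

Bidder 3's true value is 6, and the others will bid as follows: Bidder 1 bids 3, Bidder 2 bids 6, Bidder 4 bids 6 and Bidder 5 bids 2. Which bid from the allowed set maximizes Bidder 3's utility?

2

Bid 2: loses but pays 2, utility -2.
Bid 3: loses but pays 3, utility -3.
Bid 6: loses but pays 6, utility -6.
The best choice is 2 with utility -2.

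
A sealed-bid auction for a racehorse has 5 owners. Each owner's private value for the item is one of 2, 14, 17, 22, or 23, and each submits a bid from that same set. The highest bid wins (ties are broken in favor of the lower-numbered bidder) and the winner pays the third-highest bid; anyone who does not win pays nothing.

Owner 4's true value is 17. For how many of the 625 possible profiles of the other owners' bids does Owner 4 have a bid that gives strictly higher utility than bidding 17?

Others bid (2, 2, 2, 22): truth gives 0; bid 22 gives 15 > 0. Violating.
Others bid (2, 2, 2, 23): truth gives 0; bid 23 gives 15 > 0. Violating.
Others bid (2, 2, 14, 22): truth gives 0; bid 22 gives 3 > 0. Violating.
Others bid (2, 2, 14, 23): truth gives 0; bid 23 gives 3 > 0. Violating.
Others bid (2, 2, 2, 2): truth gives 15; no alternative beats it.
Others bid (2, 2, 2, 14): truth gives 15; no alternative beats it.
(Checking all 625 profiles: 64 have a profitable deviation, 561 do not.)

64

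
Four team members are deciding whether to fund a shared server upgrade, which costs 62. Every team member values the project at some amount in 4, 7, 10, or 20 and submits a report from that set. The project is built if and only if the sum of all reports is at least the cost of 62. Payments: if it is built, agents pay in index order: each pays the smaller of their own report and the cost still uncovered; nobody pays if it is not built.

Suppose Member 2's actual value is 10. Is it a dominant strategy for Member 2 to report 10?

Consider the case where Member 1 reports 20, Member 3 reports 20 and Member 4 reports 20.
Truthful report 10: project built, pays 10, utility 10 - 10 = 0.
Report 4 instead: project built, pays 4, utility 10 - 4 = 6.
Since 6 > 0, reporting 4 is strictly better here, so truthful reporting is not dominant.

No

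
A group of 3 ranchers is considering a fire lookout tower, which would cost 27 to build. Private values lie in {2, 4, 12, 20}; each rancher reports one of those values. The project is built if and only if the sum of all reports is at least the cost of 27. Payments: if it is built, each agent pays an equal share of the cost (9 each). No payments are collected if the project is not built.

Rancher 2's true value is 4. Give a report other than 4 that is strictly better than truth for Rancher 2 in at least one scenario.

Suppose Rancher 1 reports 4 and Rancher 3 reports 20.
Report 4: project built, pays 9, utility 4 - 9 = -5.
Report 2: project not built, utility 0.
So reporting 2 beats truth here (0 > -5).

2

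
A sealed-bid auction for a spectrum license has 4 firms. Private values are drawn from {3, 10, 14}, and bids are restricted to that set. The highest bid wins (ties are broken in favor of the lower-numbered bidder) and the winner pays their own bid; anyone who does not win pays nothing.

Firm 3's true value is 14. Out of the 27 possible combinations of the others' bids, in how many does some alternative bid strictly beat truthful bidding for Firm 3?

Others bid (3, 3, 3): truth gives 0; bid 10 gives 4 > 0. Violating.
Others bid (3, 3, 10): truth gives 0; bid 10 gives 4 > 0. Violating.
Others bid (3, 3, 14): truth gives 0; no alternative beats it.
Others bid (3, 10, 3): truth gives 0; no alternative beats it.
(Checking all 27 profiles: 2 have a profitable deviation, 25 do not.)

2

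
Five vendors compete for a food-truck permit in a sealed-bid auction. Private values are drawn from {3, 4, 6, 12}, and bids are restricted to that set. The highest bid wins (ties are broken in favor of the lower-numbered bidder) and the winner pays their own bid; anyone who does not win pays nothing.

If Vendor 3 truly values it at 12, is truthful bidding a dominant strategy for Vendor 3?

Consider the case where Vendor 1 bids 3, Vendor 2 bids 3, Vendor 4 bids 3 and Vendor 5 bids 3.
Truthful bid 12: wins, pays 12, utility 12 - 12 = 0.
Bid 4 instead: wins, pays 4, utility 12 - 4 = 8.
Since 8 > 0, bidding 4 is strictly better here, so truthful bidding is not dominant.

No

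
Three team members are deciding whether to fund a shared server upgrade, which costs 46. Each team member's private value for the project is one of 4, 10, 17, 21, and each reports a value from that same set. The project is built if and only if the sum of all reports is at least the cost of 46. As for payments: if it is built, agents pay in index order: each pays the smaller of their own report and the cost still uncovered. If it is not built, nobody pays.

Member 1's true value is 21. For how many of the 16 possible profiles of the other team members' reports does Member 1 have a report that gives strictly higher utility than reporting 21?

Others report (10, 21): truth gives 0; report 17 gives 4 > 0. Violating.
Others report (17, 17): truth gives 0; report 17 gives 4 > 0. Violating.
Others report (17, 21): truth gives 0; report 10 gives 11 > 0. Violating.
Others report (21, 10): truth gives 0; report 17 gives 4 > 0. Violating.
Others report (4, 4): truth gives 0; no alternative beats it.
Others report (4, 10): truth gives 0; no alternative beats it.
(Checking all 16 profiles: 6 have a profitable deviation, 10 do not.)

6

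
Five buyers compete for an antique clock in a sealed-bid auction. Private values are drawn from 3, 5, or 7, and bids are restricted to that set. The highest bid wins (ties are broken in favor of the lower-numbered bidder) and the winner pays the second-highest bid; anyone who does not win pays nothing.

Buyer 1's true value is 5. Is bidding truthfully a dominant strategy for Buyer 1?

Yes

Check each profile of the others' bids and compare truth against every alternative bid.
Others bid (3, 3, 3, 3): truth gives 2, best alternative gives 2.
Others bid (3, 3, 3, 5): truth gives 0, best alternative gives 0.
Others bid (3, 3, 3, 7): truth gives 0, best alternative gives 0.
Others bid (3, 3, 5, 3): truth gives 0, best alternative gives 0.
Others bid (3, 3, 5, 5): truth gives 0, best alternative gives 0.
Others bid (3, 3, 5, 7): truth gives 0, best alternative gives 0.
(Remaining 75 profiles checked similarly; truth is weakly best in each.)
In every case the truthful bid is at least as good as any alternative, so it is a dominant strategy.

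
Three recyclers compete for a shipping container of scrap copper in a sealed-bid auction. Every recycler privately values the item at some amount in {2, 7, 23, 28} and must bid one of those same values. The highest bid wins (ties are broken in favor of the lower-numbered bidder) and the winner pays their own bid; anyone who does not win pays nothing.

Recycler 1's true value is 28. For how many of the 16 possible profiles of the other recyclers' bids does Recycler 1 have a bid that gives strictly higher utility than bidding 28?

9

Others bid (2, 2): truth gives 0; bid 2 gives 26 > 0. Violating.
Others bid (2, 7): truth gives 0; bid 7 gives 21 > 0. Violating.
Others bid (2, 23): truth gives 0; bid 23 gives 5 > 0. Violating.
Others bid (7, 2): truth gives 0; bid 7 gives 21 > 0. Violating.
Others bid (2, 28): truth gives 0; no alternative beats it.
Others bid (7, 28): truth gives 0; no alternative beats it.
(Checking all 16 profiles: 9 have a profitable deviation, 7 do not.)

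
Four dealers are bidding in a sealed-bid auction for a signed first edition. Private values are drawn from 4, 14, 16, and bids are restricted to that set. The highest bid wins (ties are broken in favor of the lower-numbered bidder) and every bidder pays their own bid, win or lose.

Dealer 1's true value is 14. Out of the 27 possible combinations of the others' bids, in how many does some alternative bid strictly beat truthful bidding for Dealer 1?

20

Others bid (4, 4, 4): truth gives 0; bid 4 gives 10 > 0. Violating.
Others bid (4, 4, 16): truth gives -14; bid 16 gives -2 > -14. Violating.
Others bid (4, 14, 16): truth gives -14; bid 16 gives -2 > -14. Violating.
Others bid (4, 16, 4): truth gives -14; bid 16 gives -2 > -14. Violating.
Others bid (4, 4, 14): truth gives 0; no alternative beats it.
Others bid (4, 14, 4): truth gives 0; no alternative beats it.
(Checking all 27 profiles: 20 have a profitable deviation, 7 do not.)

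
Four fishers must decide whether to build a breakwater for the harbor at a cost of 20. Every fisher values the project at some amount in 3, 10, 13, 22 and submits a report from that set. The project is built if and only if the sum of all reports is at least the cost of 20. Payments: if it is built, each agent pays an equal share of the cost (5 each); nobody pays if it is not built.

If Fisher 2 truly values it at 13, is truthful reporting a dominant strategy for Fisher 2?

Yes

Check each profile of the others' reports and compare truth against every alternative report.
Others report (3, 3, 3): truth gives 8, best alternative gives 8.
Others report (3, 3, 10): truth gives 8, best alternative gives 8.
Others report (3, 3, 13): truth gives 8, best alternative gives 8.
Others report (3, 3, 22): truth gives 8, best alternative gives 8.
Others report (3, 10, 3): truth gives 8, best alternative gives 8.
Others report (3, 10, 10): truth gives 8, best alternative gives 8.
(Remaining 58 profiles checked similarly; truth is weakly best in each.)
In every case the truthful report is at least as good as any alternative, so it is a dominant strategy.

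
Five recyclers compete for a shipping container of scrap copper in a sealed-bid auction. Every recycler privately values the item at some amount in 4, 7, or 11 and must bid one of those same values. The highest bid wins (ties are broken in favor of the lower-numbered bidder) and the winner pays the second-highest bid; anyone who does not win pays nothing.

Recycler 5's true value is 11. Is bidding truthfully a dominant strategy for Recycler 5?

Check each profile of the others' bids and compare truth against every alternative bid.
Others bid (4, 4, 4, 7): truth gives 4, best alternative gives 0.
Others bid (4, 4, 7, 4): truth gives 4, best alternative gives 0.
Others bid (4, 4, 7, 7): truth gives 4, best alternative gives 0.
Others bid (4, 7, 4, 4): truth gives 4, best alternative gives 0.
Others bid (4, 7, 4, 7): truth gives 4, best alternative gives 0.
Others bid (4, 7, 7, 4): truth gives 4, best alternative gives 0.
(Remaining 75 profiles checked similarly; truth is weakly best in each.)
In every case the truthful bid is at least as good as any alternative, so it is a dominant strategy.

Yes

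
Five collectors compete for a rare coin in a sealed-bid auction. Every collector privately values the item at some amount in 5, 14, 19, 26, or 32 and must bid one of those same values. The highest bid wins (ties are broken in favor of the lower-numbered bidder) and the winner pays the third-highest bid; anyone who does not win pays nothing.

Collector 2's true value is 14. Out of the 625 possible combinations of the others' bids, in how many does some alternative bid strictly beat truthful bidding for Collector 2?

Others bid (5, 5, 5, 19): truth gives 0; bid 19 gives 9 > 0. Violating.
Others bid (5, 5, 5, 26): truth gives 0; bid 26 gives 9 > 0. Violating.
Others bid (5, 5, 5, 32): truth gives 0; bid 32 gives 9 > 0. Violating.
Others bid (5, 5, 19, 5): truth gives 0; bid 19 gives 9 > 0. Violating.
Others bid (5, 5, 5, 5): truth gives 9; no alternative beats it.
Others bid (5, 5, 5, 14): truth gives 9; no alternative beats it.
(Checking all 625 profiles: 12 have a profitable deviation, 613 do not.)

12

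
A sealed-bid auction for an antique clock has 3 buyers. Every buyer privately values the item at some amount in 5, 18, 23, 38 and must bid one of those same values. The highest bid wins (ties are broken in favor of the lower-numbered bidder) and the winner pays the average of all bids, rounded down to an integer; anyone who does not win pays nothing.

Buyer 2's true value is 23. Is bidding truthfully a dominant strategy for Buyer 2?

No

Consider the case where Buyer 1 bids 5 and Buyer 3 bids 5.
Truthful bid 23: wins, pays 11, utility 23 - 11 = 12.
Bid 18 instead: wins, pays 9, utility 23 - 9 = 14.
Since 14 > 12, bidding 18 is strictly better here, so truthful bidding is not dominant.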